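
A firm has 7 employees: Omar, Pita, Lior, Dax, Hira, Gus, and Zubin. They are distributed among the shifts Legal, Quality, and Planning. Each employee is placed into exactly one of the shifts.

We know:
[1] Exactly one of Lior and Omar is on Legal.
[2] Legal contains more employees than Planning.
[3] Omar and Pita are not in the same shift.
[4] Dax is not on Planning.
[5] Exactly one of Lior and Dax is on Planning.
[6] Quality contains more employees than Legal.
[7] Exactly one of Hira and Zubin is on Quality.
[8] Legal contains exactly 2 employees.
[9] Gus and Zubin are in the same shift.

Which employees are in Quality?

From (4): Dax ∉ Planning.
(5) (exactly one): Lior ∈ Planning.
(1) (exactly one): Omar ∈ Legal.
(3): Pita ∉ Legal.
Suppose Pita ∉ Quality: no assignment then satisfies all the clues, so Pita ∈ Quality.

Quality = {Dax, Gus, Pita, Zubin}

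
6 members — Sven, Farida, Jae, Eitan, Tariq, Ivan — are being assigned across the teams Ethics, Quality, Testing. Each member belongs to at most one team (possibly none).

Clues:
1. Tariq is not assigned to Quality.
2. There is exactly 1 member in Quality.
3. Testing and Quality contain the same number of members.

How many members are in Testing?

1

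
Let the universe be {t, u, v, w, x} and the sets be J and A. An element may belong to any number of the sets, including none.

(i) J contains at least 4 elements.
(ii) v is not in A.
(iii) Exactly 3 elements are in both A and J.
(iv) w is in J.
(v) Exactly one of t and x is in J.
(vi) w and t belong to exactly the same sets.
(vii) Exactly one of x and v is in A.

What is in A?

A = {t, u, w, x}

From (ii): v ∉ A.
From (iv): w ∈ J.
(vi): t matches w: t ∈ J.
(vii) (exactly one): x ∈ A.
(v) (exactly one): x ∉ J.
(i): only 4 candidates remain for J, so all are in.
Suppose t ∉ A: no assignment then satisfies all the clues, so t ∈ A.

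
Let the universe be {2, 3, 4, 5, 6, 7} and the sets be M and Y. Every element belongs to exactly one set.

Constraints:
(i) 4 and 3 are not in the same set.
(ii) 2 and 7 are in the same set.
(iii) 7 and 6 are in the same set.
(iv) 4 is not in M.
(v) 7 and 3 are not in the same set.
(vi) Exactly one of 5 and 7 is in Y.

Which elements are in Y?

Y = {2, 4, 6, 7}

From (iv): 4 ∉ M.
Only one set left: 4 ∈ Y.
(i): 3 ∉ Y.
Only one set left: 3 ∈ M.
(v): 7 ∉ M.
Only one set left: 7 ∈ Y.
(ii): 2 matches 7: 2 ∉ M.
(ii): 2 matches 7: 2 ∈ Y.
(iii): 6 matches 7: 6 ∉ M.
(iii): 6 matches 7: 6 ∈ Y.
(vi) (exactly one): 5 ∉ Y.
Only one set left: 5 ∈ M.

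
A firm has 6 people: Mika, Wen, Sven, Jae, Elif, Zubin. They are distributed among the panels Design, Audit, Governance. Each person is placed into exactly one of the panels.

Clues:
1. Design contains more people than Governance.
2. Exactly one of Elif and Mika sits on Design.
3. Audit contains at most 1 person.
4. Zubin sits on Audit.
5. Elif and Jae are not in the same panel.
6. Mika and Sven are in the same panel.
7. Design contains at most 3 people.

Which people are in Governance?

Governance = {Elif, Wen}

From (4): Zubin ∈ Audit.
(3): Audit already has 1, so the rest are out.
Suppose Mika ∈ Governance: no assignment then satisfies all the clues, so Mika ∉ Governance.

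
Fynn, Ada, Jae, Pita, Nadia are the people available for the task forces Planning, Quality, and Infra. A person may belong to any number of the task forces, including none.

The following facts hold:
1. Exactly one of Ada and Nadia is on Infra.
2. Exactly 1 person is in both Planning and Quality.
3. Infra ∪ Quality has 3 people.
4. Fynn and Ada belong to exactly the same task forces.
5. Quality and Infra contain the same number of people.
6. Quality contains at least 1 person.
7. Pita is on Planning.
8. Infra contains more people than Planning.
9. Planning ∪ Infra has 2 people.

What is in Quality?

Quality = {Jae, Pita}

From (7): Pita ∈ Planning.
Suppose Fynn ∈ Quality: no assignment then satisfies all the clues, so Fynn ∉ Quality.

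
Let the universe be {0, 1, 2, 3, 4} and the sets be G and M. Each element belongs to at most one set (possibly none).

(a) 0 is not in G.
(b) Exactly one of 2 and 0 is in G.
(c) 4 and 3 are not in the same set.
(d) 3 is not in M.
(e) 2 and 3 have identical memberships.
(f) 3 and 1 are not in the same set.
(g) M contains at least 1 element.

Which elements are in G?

From (a): 0 ∉ G.
From (d): 3 ∉ M.
(b) (exactly one): 2 ∈ G.
(e): 3 matches 2: 3 ∈ G.
(f): 1 ∉ G.
(c): 4 ∉ G.

G = {2, 3}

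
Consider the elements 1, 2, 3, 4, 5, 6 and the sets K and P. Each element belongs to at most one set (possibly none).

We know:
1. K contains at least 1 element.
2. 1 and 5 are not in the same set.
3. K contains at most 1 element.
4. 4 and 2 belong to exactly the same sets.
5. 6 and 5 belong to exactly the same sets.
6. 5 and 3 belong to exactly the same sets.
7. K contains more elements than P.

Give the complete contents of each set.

K = {1}; P = {}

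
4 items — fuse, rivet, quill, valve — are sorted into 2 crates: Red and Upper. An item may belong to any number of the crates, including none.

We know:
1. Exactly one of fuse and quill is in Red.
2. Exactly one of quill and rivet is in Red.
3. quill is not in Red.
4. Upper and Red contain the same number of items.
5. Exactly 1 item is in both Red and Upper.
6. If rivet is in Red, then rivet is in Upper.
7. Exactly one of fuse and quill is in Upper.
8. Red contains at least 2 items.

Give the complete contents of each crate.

Red = {fuse, rivet}; Upper = {quill, rivet}

From (3): quill ∉ Red.
(1) (exactly one): fuse ∈ Red.
(2) (exactly one): rivet ∈ Red.
(6): rivet ∈ Upper.
Suppose fuse ∈ Upper: no assignment then satisfies all the clues, so fuse ∉ Upper.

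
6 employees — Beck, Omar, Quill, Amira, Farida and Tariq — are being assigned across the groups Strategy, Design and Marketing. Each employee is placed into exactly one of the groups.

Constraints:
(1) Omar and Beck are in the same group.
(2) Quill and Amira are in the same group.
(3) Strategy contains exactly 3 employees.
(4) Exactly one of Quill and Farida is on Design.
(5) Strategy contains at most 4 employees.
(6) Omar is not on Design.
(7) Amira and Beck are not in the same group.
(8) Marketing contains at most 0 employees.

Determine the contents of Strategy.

From (6): Omar ∉ Design.
(1): Beck matches Omar: Beck ∉ Design.
(8): Marketing already has 0, so the rest are out.
Only one group left: Beck ∈ Strategy.
Only one group left: Omar ∈ Strategy.
(7): Amira ∉ Strategy.
Only one group left: Amira ∈ Design.
(2): Quill matches Amira: Quill ∉ Strategy.
(2): Quill matches Amira: Quill ∈ Design.
(4) (exactly one): Farida ∉ Design.
Only one group left: Farida ∈ Strategy.
Only one group left: Tariq ∈ Design.

Strategy = {Beck, Farida, Omar}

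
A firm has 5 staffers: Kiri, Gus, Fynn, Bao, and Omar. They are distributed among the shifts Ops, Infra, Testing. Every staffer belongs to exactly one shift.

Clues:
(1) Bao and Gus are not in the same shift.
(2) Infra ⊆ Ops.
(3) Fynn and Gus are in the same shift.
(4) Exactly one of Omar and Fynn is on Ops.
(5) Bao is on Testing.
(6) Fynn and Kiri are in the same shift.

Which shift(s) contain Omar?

Omar: Testing

From (5): Bao ∈ Testing.
(1): Gus ∉ Testing.
(3): Fynn matches Gus: Fynn ∉ Testing.
(6): Kiri matches Fynn: Kiri ∉ Testing.
Suppose Omar ∈ Ops: no assignment then satisfies all the clues, so Omar ∉ Ops.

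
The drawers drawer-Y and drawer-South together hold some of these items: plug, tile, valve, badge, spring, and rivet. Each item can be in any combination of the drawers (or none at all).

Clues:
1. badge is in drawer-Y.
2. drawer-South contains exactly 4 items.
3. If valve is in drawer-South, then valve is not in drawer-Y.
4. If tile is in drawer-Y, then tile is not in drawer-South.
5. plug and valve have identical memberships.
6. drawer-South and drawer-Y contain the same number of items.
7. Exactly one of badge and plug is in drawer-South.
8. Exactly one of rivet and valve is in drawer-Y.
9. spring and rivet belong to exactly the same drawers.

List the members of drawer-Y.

drawer-Y = {badge, rivet, spring, tile}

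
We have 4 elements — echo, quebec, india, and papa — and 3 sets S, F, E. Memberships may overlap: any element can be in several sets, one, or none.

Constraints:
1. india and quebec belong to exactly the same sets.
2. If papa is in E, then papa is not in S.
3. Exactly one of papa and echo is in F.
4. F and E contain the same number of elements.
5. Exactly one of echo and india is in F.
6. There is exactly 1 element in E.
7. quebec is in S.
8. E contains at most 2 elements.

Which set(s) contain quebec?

quebec: S

From (7): quebec ∈ S.
(1): india matches quebec: india ∈ S.
Suppose quebec ∈ F: no assignment then satisfies all the clues, so quebec ∉ F.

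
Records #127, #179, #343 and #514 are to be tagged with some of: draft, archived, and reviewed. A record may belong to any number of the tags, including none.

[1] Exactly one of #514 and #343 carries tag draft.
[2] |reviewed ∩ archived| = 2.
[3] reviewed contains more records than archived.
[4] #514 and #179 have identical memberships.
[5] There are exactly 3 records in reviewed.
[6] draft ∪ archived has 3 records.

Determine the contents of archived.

archived = {#179, #514}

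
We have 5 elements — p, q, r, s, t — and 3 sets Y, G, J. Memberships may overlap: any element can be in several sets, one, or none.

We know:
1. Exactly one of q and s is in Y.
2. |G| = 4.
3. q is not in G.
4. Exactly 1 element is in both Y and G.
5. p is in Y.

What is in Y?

Y = {p, q}

From (3): q ∉ G.
From (5): p ∈ Y.
(2): only 4 candidates remain for G, so all are in.
Suppose q ∉ Y: no assignment then satisfies all the clues, so q ∈ Y.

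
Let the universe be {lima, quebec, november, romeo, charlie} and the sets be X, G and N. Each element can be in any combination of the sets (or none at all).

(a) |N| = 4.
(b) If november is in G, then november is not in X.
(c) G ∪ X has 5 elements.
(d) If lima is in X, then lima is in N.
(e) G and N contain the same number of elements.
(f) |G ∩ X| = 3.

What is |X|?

4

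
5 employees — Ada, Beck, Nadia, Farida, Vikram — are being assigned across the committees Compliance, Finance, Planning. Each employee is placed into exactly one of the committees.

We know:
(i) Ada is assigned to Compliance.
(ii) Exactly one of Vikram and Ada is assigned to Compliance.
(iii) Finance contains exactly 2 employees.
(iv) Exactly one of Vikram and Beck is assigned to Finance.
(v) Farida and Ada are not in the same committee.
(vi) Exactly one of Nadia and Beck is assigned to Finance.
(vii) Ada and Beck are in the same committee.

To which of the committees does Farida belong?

Farida: Planning

From (i): Ada ∈ Compliance.
(ii) (exactly one): Vikram ∉ Compliance.
(v): Farida ∉ Compliance.
(vii): Beck matches Ada: Beck ∈ Compliance.
(iv) (exactly one): Vikram ∈ Finance.
(vi) (exactly one): Nadia ∈ Finance.
(iii): Finance already has 2, so the rest are out.
Only one committee left: Farida ∈ Planning.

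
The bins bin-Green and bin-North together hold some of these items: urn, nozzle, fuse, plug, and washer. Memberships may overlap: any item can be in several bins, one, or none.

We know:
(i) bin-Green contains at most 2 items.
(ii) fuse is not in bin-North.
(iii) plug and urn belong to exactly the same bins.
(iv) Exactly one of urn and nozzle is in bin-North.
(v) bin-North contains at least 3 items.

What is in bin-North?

bin-North = {plug, urn, washer}

From (ii): fuse ∉ bin-North.
Suppose urn ∉ bin-North: no assignment then satisfies all the clues, so urn ∈ bin-North.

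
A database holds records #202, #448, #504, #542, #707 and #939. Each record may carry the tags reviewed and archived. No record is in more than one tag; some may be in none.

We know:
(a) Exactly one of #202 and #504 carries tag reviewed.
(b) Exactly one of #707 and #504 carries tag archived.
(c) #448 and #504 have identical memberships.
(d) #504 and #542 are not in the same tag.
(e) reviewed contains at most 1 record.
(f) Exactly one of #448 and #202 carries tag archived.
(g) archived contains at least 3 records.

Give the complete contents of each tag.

reviewed = {#202}; archived = {#448, #504, #939}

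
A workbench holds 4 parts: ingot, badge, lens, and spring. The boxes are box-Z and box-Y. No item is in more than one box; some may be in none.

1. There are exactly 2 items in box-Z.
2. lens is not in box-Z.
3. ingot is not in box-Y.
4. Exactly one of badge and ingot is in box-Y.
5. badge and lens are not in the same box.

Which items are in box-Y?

From (2): lens ∉ box-Z.
From (3): ingot ∉ box-Y.
(4) (exactly one): badge ∈ box-Y.
(5): lens ∉ box-Y.
(1): only 2 candidates remain for box-Z, so all are in.

box-Y = {badge}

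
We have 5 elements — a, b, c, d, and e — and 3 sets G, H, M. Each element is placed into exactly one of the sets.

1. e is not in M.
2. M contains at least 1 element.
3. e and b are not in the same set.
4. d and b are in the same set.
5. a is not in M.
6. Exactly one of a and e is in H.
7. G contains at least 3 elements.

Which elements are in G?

G = {a, b, d}

From (1): e ∉ M.
From (5): a ∉ M.
Suppose a ∉ G: no assignment then satisfies all the clues, so a ∈ G.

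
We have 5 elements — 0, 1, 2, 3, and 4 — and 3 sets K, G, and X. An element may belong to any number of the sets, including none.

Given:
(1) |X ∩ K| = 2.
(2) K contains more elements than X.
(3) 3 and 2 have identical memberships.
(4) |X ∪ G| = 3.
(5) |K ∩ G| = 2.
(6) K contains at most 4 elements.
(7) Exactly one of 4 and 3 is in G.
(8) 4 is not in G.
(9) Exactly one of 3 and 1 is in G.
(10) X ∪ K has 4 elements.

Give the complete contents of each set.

From (8): 4 ∉ G.
(7) (exactly one): 3 ∈ G.
(9) (exactly one): 1 ∉ G.
(3): 2 matches 3: 2 ∈ G.
Suppose 0 ∈ K: no assignment then satisfies all the clues, so 0 ∉ K.

K = {1, 2, 3, 4}; G = {0, 2, 3}; X = {2, 3}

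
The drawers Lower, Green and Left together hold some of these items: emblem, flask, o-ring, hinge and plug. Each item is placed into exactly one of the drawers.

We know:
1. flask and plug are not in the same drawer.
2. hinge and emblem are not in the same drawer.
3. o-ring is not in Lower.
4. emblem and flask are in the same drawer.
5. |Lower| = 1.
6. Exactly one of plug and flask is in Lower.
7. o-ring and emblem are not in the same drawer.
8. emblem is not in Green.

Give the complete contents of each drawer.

Lower = {plug}; Green = {hinge, o-ring}; Left = {emblem, flask}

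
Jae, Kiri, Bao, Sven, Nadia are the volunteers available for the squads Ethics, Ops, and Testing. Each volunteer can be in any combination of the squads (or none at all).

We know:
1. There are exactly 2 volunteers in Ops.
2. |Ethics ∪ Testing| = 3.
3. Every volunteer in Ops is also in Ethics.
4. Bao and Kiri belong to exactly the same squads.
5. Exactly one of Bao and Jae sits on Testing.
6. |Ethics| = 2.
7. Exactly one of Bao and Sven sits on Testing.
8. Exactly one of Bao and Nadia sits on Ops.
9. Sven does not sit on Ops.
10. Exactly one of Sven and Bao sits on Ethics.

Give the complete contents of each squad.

Ethics = {Bao, Kiri}; Ops = {Bao, Kiri}; Testing = {Bao, Kiri, Nadia}

From (9): Sven ∉ Ops.
Suppose Jae ∈ Ethics: no assignment then satisfies all the clues, so Jae ∉ Ethics.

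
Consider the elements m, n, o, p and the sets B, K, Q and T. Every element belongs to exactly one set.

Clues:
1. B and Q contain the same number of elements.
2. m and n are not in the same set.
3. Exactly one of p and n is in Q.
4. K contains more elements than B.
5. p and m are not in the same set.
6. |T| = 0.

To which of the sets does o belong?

o: K

(6): T already has 0, so the rest are out.
Suppose o ∈ B: no assignment then satisfies all the clues, so o ∉ B.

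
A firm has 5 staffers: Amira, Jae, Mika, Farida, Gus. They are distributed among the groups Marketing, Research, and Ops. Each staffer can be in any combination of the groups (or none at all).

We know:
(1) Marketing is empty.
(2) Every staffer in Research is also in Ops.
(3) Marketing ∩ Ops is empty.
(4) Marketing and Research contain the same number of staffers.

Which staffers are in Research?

Research = {}

(1): Marketing already has 0, so the rest are out.
Suppose Amira ∈ Research: no assignment then satisfies all the clues, so Amira ∉ Research.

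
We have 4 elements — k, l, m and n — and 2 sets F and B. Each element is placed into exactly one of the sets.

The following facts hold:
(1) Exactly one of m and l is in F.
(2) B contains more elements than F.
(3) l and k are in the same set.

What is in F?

F = {m}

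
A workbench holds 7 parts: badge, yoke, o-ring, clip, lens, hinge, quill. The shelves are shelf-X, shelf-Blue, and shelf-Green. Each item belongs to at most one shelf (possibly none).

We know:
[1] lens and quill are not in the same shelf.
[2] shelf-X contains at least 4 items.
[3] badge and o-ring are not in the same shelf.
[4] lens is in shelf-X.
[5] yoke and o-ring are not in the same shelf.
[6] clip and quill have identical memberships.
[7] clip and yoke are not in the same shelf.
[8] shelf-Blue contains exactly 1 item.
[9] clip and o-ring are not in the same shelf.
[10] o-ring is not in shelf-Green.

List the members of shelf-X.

shelf-X = {badge, hinge, lens, yoke}

From (4): lens ∈ shelf-X.
From (10): o-ring ∉ shelf-Green.
(1): quill ∉ shelf-X.
(6): clip matches quill: clip ∉ shelf-X.
Suppose badge ∉ shelf-X: no assignment then satisfies all the clues, so badge ∈ shelf-X.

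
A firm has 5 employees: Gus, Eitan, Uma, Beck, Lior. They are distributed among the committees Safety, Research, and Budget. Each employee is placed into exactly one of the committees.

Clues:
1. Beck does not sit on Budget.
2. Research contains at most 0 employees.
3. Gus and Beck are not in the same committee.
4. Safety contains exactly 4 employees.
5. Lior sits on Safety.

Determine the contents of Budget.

Budget = {Gus}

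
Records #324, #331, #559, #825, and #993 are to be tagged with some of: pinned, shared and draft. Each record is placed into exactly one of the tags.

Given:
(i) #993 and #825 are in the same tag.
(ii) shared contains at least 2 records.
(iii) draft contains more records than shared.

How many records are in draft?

3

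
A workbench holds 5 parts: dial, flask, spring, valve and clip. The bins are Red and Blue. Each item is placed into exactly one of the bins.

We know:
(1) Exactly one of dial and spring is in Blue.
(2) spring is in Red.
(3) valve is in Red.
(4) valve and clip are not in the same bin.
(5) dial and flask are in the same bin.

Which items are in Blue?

Blue = {clip, dial, flask}

From (2): spring ∈ Red.
From (3): valve ∈ Red.
(1) (exactly one): dial ∈ Blue.
(4): clip ∉ Red.
(5): flask matches dial: flask ∉ Red.
(5): flask matches dial: flask ∈ Blue.
Only one bin left: clip ∈ Blue.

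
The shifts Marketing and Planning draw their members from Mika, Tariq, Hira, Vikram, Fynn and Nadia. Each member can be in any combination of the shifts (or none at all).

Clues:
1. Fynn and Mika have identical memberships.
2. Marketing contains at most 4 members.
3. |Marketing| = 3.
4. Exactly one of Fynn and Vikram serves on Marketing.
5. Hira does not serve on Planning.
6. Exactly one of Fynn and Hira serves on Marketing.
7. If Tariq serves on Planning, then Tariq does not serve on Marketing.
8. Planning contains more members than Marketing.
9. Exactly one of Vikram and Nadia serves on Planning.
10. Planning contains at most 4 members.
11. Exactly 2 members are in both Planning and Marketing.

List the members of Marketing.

Marketing = {Fynn, Mika, Nadia}

From (5): Hira ∉ Planning.
Suppose Mika ∉ Marketing: no assignment then satisfies all the clues, so Mika ∈ Marketing.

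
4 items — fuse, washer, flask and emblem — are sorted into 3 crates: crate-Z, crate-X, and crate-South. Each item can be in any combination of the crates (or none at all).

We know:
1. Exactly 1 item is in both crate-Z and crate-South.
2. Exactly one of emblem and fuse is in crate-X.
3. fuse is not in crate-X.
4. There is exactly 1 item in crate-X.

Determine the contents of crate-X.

crate-X = {emblem}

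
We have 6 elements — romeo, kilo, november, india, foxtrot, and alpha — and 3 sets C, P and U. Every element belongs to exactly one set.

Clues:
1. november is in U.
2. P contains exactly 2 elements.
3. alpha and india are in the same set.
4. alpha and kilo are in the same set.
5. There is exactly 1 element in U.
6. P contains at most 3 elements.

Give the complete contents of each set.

C = {alpha, india, kilo}; P = {foxtrot, romeo}; U = {november}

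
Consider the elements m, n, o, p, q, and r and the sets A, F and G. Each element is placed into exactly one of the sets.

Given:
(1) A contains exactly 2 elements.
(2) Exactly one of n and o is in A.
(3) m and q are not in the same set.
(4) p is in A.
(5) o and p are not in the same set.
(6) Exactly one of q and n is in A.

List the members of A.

A = {n, p}

From (4): p ∈ A.
(5): o ∉ A.
(2) (exactly one): n ∈ A.
(6) (exactly one): q ∉ A.
(1): A already has 2, so the rest are out.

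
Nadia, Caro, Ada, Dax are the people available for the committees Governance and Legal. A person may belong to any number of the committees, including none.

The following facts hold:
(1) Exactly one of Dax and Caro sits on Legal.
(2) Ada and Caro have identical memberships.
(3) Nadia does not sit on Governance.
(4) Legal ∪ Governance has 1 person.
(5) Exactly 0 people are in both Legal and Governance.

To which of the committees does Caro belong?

Caro: none

From (3): Nadia ∉ Governance.
Suppose Caro ∈ Governance: no assignment then satisfies all the clues, so Caro ∉ Governance.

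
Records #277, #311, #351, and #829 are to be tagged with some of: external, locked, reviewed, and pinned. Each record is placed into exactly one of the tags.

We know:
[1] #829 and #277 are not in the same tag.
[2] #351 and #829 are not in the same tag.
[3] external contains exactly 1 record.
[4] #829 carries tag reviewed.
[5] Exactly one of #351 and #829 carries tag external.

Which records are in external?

external = {#351}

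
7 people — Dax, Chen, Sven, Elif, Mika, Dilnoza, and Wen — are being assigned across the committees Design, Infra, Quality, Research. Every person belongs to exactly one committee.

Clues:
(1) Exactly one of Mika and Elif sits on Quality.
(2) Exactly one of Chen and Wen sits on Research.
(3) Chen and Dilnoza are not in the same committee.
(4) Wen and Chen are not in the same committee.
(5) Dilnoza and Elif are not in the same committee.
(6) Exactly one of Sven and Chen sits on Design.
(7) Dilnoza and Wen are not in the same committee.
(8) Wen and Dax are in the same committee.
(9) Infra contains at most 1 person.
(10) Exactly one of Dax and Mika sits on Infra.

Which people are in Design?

Design = {Dilnoza, Sven}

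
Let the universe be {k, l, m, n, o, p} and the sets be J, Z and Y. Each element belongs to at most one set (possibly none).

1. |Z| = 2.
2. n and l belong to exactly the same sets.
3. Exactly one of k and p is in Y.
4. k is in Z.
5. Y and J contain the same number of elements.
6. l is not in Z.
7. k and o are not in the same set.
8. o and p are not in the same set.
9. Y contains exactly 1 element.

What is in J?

J = {o}

From (4): k ∈ Z.
From (6): l ∉ Z.
(2): n matches l: n ∉ Z.
(3) (exactly one): p ∈ Y.
(7): o ∉ Z.
(8): o ∉ Y.
(9): Y already has 1, so the rest are out.
(1): only 2 candidates remain for Z, so all are in.
Suppose l ∈ J: no assignment then satisfies all the clues, so l ∉ J.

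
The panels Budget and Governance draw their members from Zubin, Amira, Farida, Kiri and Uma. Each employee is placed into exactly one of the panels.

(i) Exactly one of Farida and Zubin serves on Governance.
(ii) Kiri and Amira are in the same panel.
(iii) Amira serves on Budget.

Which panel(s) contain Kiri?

From (iii): Amira ∈ Budget.
(ii): Kiri matches Amira: Kiri ∈ Budget.

Kiri: Budget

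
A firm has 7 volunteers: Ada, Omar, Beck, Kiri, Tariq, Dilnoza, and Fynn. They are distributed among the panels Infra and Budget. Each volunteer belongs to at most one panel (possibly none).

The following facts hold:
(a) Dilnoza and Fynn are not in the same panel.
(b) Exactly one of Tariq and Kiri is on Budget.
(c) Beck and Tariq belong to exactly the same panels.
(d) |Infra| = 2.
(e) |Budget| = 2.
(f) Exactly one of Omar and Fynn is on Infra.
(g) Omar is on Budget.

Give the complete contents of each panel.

Infra = {Ada, Fynn}; Budget = {Kiri, Omar}

From (g): Omar ∈ Budget.
(f) (exactly one): Fynn ∈ Infra.
(a): Dilnoza ∉ Infra.
Suppose Ada ∉ Infra: no assignment then satisfies all the clues, so Ada ∈ Infra.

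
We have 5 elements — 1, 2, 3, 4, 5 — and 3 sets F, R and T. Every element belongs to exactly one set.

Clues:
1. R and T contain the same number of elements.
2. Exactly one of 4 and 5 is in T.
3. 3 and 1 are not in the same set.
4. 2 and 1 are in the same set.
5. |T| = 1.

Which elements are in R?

R = {3}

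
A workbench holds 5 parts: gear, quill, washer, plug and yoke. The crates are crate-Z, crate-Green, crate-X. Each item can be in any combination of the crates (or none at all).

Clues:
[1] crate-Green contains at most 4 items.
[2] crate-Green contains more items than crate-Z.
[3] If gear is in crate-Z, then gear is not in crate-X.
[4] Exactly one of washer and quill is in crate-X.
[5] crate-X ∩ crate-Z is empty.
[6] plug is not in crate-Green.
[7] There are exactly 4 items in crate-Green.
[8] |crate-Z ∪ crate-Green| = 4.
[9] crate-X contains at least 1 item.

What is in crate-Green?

crate-Green = {gear, quill, washer, yoke}

From (6): plug ∉ crate-Green.
(7): only 4 candidates remain for crate-Green, so all are in.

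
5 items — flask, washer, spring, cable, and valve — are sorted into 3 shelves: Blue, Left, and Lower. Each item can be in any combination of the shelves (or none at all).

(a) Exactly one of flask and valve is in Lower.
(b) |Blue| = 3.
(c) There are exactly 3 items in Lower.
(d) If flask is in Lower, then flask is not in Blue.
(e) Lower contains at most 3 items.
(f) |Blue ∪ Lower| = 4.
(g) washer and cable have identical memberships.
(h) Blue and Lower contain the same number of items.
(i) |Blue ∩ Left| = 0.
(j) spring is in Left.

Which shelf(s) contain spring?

spring: Left

From (j): spring ∈ Left.
Suppose spring ∈ Blue: no assignment then satisfies all the clues, so spring ∉ Blue.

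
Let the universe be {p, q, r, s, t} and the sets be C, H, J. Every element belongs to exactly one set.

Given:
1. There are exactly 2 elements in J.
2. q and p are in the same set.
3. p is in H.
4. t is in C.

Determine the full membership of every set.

C = {t}; H = {p, q}; J = {r, s}

From (3): p ∈ H.
From (4): t ∈ C.
(2): q matches p: q ∉ C.
(2): q matches p: q ∈ H.
(1): only 2 candidates remain for J, so all are in.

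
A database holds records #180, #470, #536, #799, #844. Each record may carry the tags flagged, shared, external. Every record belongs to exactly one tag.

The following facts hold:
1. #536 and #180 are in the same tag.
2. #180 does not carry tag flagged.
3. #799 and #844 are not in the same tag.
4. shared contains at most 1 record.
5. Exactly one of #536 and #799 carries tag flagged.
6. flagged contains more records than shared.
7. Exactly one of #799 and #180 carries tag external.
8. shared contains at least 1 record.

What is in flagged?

From (2): #180 ∉ flagged.
(1): #536 matches #180: #536 ∉ flagged.
(5) (exactly one): #799 ∈ flagged.
(7) (exactly one): #180 ∈ external.
(1): #536 matches #180: #536 ∉ shared.
(1): #536 matches #180: #536 ∈ external.
(3): #844 ∉ flagged.
Suppose #470 ∉ flagged: no assignment then satisfies all the clues, so #470 ∈ flagged.

flagged = {#470, #799}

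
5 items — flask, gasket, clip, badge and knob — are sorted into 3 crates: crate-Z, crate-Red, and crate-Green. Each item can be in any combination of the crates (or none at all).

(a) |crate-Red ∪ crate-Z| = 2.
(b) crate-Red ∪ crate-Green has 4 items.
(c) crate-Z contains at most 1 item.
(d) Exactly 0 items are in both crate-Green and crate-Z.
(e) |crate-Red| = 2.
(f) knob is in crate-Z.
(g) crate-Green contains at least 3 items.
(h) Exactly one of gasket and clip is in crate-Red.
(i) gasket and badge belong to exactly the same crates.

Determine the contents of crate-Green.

crate-Green = {badge, clip, gasket}

From (f): knob ∈ crate-Z.
(c): crate-Z already has 1, so the rest are out.
Suppose flask ∈ crate-Green: no assignment then satisfies all the clues, so flask ∉ crate-Green.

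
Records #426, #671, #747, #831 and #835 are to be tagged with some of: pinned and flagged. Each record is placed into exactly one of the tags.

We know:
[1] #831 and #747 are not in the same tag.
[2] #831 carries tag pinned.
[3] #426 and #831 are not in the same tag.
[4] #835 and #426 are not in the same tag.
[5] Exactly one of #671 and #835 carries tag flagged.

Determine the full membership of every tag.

From (2): #831 ∈ pinned.
(1): #747 ∉ pinned.
(3): #426 ∉ pinned.
Only one tag left: #426 ∈ flagged.
Only one tag left: #747 ∈ flagged.
(4): #835 ∉ flagged.
(5) (exactly one): #671 ∈ flagged.
Only one tag left: #835 ∈ pinned.

pinned = {#831, #835}; flagged = {#426, #671, #747}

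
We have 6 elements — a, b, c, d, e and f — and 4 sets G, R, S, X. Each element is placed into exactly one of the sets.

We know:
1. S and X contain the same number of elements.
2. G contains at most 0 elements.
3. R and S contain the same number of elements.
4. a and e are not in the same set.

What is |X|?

2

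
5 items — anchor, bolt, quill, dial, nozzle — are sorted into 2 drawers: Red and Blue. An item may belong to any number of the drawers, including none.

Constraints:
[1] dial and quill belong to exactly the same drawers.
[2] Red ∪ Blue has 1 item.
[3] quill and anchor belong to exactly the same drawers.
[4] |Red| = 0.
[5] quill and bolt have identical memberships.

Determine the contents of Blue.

(4): Red already has 0, so the rest are out.
Suppose anchor ∈ Blue: no assignment then satisfies all the clues, so anchor ∉ Blue.

Blue = {nozzle}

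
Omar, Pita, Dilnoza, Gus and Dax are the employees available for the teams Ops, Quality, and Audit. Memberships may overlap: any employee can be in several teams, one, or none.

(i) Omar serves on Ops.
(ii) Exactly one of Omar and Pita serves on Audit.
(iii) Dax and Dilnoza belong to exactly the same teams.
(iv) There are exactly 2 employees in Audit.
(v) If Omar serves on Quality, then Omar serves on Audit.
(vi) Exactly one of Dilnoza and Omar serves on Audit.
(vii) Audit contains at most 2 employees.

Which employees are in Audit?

Audit = {Gus, Omar}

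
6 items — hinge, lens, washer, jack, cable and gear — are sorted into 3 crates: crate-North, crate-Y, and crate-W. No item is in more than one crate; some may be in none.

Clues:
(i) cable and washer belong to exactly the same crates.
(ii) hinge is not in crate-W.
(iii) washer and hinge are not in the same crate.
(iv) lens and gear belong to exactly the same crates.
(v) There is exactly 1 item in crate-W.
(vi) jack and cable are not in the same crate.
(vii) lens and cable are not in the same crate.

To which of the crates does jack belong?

jack: crate-W

From (ii): hinge ∉ crate-W.
Suppose jack ∈ crate-North: no assignment then satisfies all the clues, so jack ∉ crate-North.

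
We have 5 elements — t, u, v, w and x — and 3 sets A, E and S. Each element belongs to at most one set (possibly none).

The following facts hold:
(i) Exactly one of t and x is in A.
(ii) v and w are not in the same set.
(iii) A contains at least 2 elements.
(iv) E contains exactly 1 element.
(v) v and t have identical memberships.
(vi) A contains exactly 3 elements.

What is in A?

A = {t, u, v}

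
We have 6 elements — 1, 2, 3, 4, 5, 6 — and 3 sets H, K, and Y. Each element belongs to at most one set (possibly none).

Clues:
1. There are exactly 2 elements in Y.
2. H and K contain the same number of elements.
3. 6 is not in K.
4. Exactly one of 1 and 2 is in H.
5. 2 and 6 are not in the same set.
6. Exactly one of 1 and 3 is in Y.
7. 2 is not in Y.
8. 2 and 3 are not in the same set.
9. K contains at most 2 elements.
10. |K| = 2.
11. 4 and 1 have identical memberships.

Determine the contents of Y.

Y = {3, 6}

From (3): 6 ∉ K.
From (7): 2 ∉ Y.
Suppose 1 ∈ Y: no assignment then satisfies all the clues, so 1 ∉ Y.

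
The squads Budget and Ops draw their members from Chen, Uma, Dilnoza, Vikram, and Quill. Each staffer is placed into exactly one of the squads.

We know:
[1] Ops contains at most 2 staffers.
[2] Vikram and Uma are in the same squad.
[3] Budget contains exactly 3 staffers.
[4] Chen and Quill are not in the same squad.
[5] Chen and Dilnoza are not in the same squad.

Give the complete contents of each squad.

Budget = {Chen, Uma, Vikram}; Ops = {Dilnoza, Quill}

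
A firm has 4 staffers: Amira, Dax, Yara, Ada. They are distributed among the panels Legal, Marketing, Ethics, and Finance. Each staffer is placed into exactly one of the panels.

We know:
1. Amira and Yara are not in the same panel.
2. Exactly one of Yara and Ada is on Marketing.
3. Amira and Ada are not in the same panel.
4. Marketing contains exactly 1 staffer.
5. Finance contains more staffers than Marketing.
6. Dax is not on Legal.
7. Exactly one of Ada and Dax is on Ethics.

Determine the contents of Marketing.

Marketing = {Yara}

From (6): Dax ∉ Legal.
Suppose Amira ∈ Marketing: no assignment then satisfies all the clues, so Amira ∉ Marketing.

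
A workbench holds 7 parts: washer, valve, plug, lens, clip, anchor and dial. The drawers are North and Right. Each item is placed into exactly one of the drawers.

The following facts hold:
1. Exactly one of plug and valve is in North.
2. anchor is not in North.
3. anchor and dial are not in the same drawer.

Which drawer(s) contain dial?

dial: North

From (2): anchor ∉ North.
Only one drawer left: anchor ∈ Right.
(3): dial ∉ Right.
Only one drawer left: dial ∈ North.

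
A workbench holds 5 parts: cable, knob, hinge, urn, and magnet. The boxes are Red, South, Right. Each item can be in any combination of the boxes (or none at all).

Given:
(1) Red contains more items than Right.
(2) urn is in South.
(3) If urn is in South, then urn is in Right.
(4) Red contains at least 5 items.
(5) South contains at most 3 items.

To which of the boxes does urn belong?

From (2): urn ∈ South.
(3): urn ∈ Right.
(4): only 5 candidates remain for Red, so all are in.

urn: Red, Right, South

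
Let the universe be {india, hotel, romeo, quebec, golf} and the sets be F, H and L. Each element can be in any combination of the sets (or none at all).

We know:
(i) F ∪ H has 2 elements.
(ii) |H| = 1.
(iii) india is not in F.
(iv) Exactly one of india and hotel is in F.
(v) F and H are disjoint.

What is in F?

F = {hotel}

From (iii): india ∉ F.
(iv) (exactly one): hotel ∈ F.
(v) (disjoint): hotel ∉ H.
Suppose romeo ∈ F: no assignment then satisfies all the clues, so romeo ∉ F.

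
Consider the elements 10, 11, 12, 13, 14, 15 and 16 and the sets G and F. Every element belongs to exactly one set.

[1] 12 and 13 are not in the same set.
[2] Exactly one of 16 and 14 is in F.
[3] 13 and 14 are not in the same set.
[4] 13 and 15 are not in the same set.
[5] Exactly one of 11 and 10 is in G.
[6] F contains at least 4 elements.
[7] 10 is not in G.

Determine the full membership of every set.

G = {11, 13, 16}; F = {10, 12, 14, 15}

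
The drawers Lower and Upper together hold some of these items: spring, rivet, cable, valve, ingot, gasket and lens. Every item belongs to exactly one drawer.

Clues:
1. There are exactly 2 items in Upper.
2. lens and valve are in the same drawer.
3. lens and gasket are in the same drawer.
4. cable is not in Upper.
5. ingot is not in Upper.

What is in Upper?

Upper = {rivet, spring}

From (4): cable ∉ Upper.
From (5): ingot ∉ Upper.
Only one drawer left: cable ∈ Lower.
Only one drawer left: ingot ∈ Lower.
Suppose spring ∉ Upper: no assignment then satisfies all the clues, so spring ∈ Upper.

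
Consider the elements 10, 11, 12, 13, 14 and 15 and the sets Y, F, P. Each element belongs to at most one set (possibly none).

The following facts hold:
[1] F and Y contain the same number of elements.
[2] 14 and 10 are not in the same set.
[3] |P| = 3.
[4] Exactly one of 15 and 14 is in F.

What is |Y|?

1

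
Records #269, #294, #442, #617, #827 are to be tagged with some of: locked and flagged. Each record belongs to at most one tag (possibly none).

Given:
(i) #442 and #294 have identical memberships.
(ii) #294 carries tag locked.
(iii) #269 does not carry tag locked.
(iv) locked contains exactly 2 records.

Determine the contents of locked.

From (ii): #294 ∈ locked.
From (iii): #269 ∉ locked.
(i): #442 matches #294: #442 ∈ locked.
(iv): locked already has 2, so the rest are out.

locked = {#294, #442}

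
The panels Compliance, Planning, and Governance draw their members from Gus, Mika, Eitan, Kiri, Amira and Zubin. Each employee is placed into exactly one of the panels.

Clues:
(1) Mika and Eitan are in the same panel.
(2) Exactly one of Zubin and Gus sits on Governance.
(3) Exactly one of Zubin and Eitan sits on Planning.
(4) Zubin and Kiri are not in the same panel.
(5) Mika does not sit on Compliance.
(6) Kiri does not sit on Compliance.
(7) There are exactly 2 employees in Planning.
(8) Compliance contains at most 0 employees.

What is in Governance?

Governance = {Eitan, Gus, Kiri, Mika}

From (5): Mika ∉ Compliance.
From (6): Kiri ∉ Compliance.
(1): Eitan matches Mika: Eitan ∉ Compliance.
(8): Compliance already has 0, so the rest are out.
Suppose Gus ∉ Governance: no assignment then satisfies all the clues, so Gus ∈ Governance.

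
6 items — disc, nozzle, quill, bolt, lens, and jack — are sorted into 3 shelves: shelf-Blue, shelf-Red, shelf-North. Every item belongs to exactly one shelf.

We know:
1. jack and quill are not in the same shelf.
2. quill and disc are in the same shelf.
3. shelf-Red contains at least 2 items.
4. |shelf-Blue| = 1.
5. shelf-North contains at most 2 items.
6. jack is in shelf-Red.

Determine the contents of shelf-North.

shelf-North = {disc, quill}

From (6): jack ∈ shelf-Red.
(1): quill ∉ shelf-Red.
(2): disc matches quill: disc ∉ shelf-Red.
Suppose disc ∉ shelf-North: no assignment then satisfies all the clues, so disc ∈ shelf-North.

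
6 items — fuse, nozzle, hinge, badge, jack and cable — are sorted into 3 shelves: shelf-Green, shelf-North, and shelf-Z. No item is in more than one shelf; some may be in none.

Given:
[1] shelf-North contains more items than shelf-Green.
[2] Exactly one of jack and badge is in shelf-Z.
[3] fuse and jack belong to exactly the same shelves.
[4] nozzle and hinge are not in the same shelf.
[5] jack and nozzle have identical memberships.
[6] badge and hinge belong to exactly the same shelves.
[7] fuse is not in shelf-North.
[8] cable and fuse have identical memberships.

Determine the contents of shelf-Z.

shelf-Z = {cable, fuse, jack, nozzle}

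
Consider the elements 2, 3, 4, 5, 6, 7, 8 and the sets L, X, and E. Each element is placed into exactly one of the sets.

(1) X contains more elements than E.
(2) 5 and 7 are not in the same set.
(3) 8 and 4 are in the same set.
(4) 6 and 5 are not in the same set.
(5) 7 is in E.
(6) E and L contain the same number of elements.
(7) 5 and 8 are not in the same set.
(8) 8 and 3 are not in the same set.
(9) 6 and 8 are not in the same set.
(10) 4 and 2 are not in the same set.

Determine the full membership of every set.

L = {4, 8}; X = {2, 3, 5}; E = {6, 7}

From (5): 7 ∈ E.
(2): 5 ∉ E.
Suppose 2 ∈ L: no assignment then satisfies all the clues, so 2 ∉ L.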